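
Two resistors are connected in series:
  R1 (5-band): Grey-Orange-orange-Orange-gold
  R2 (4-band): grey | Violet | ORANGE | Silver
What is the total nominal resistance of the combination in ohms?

R1: grey, orange, orange → 833; orange ×10^3 → 833000 Ω.
R2: grey, violet → 87; orange ×10^3 → 87000 Ω.
Series: 833000 + 87000 = 920000 Ω.

920000 Ω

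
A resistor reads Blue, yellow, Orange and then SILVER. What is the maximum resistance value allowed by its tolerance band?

Blue → 6 (first significant figure)
Yellow → 4 (second significant figure)
Orange → ×10^3 multiplier
Silver → ±10% tolerance
64 × 1000 = 64000 Ω
Maximum = 64000 × (1 + 10/100) = 70400 Ω.

70400 Ω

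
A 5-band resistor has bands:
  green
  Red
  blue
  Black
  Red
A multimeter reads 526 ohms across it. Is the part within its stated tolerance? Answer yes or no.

yes

Green → 5 (first significant figure)
Red → 2 (second significant figure)
Blue → 6 (third significant figure)
Black → ×1 multiplier
Red → ±2% tolerance
526 × 1 = 526 Ω
Allowed range: 515.48 Ω to 536.52 Ω.
526 ohms lies inside that range.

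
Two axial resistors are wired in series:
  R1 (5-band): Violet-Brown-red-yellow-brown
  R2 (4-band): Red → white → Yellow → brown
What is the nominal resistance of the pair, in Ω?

R1: violet, brown, red → 712; yellow ×10^4 → 7120000 Ω.
R2: red, white → 29; yellow ×10^4 → 290000 Ω.
Series: 7120000 + 290000 = 7410000 Ω.

7410000 Ω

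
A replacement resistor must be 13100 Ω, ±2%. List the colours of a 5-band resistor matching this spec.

13100 Ω = 131 × 10^2.
1 → brown
3 → orange
1 → brown
Multiplier 10^2 → red.
±2% tolerance → red.

brown, orange, brown, red, red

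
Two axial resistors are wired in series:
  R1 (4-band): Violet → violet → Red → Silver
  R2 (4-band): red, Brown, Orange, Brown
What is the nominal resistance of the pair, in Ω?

R1: violet, violet → 77; red ×10^2 → 7700 Ω.
R2: red, brown → 21; orange ×10^3 → 21000 Ω.
Series: 7700 + 21000 = 28700 Ω.

28700 Ω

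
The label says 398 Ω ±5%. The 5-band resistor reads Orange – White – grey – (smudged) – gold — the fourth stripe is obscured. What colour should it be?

black

398 Ω = 398 × 10^0.
The fourth band is the multiplier, 10^0, which is black.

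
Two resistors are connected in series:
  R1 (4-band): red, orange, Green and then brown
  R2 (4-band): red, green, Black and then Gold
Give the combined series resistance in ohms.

2300025 Ω

R1: red, orange → 23; green ×10^5 → 2300000 Ω.
R2: red, green → 25; black ×1 → 25 Ω.
Series: 2300000 + 25 = 2300025 Ω.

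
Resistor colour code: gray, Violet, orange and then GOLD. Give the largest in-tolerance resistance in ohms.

91350 Ω

Grey → 8 (first significant figure)
Violet → 7 (second significant figure)
Orange → ×10^3 multiplier
Gold → ±5% tolerance
87 × 1000 = 87000 Ω
Largest = 87000 × (1 + 5/100) = 91350 Ω.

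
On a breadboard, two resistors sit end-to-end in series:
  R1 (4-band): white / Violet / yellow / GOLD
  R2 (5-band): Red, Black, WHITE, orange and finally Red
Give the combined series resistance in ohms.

1179000 Ω

R1: white, violet → 97; yellow ×10^4 → 970000 Ω.
R2: red, black, white → 209; orange ×10^3 → 209000 Ω.
Series: 970000 + 209000 = 1179000 Ω.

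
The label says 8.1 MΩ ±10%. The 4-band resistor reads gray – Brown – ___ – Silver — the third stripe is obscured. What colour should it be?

8100000 Ω = 81 × 10^5.
The third band is the multiplier, 10^5, which is green.

green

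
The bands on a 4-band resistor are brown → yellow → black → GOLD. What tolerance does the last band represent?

The last band, gold, is the tolerance band.
Gold corresponds to ±5%.

±5%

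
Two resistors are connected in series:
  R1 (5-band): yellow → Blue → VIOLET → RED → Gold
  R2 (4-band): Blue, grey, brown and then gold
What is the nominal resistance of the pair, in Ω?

R1: yellow, blue, violet → 467; red ×10^2 → 46700 Ω.
R2: blue, grey → 68; brown ×10 → 680 Ω.
Series: 46700 + 680 = 47380 Ω.

47380 Ω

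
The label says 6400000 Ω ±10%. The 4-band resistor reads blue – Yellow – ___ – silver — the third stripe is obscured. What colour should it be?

6400000 Ω = 64 × 10^5.
The third band is the multiplier, 10^5, which is green.

green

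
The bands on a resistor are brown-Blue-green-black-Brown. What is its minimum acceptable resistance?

Brown → 1 (first significant figure)
Blue → 6 (second significant figure)
Green → 5 (third significant figure)
Black → ×1 multiplier
Brown → ±1% tolerance
165 × 1 = 165 Ω
Minimum = 165 × (1 − 1/100) = 163.35 Ω.

163.35 Ω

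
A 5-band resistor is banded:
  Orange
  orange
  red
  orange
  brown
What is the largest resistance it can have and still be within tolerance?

Orange → 3 (first significant figure)
Orange → 3 (second significant figure)
Red → 2 (third significant figure)
Orange → ×10^3 multiplier
Brown → ±1% tolerance
332 × 1000 = 332000 Ω
Largest = 332000 × (1 + 1/100) = 335320 Ω.

335320 Ω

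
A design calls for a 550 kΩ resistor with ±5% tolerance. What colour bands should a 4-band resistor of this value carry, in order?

green, green, yellow, gold

550000 Ω = 55 × 10^4.
5 → green
5 → green
Multiplier 10^4 → yellow.
±5% tolerance → gold.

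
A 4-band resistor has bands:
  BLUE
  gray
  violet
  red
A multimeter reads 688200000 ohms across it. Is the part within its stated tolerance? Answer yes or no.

yes

Blue → 6 (first significant figure)
Grey → 8 (second significant figure)
Violet → ×10^7 multiplier
Red → ±2% tolerance
68 × 10000000 = 680000000 Ω
Allowed range: 666400000 Ω to 693600000 Ω.
688200000 ohms lies inside that range.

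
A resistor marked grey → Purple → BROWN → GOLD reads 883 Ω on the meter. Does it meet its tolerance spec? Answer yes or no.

yes

Grey → 8 (first significant figure)
Violet → 7 (second significant figure)
Brown → ×10 multiplier
Gold → ±5% tolerance
87 × 10 = 870 Ω
Allowed range: 826.5 Ω to 913.5 Ω.
883 Ω lies inside that range.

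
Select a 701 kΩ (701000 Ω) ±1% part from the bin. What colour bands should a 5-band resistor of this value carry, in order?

701000 Ω = 701 × 10^3.
7 → violet
0 → black
1 → brown
Multiplier 10^3 → orange.
±1% tolerance → brown.

violet, black, brown, orange, brown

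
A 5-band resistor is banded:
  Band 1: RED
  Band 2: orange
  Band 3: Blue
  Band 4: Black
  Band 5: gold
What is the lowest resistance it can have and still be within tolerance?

224.2 Ω

Red → 2 (first significant figure)
Orange → 3 (second significant figure)
Blue → 6 (third significant figure)
Black → ×1 multiplier
Gold → ±5% tolerance
236 × 1 = 236 Ω
Lowest = 236 × (1 − 5/100) = 224.2 Ω.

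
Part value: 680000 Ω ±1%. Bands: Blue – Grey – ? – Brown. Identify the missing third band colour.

yellow

680000 Ω = 68 × 10^4.
The third band is the multiplier, 10^4, which is yellow.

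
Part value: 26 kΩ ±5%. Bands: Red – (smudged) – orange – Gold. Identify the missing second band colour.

blue

26000 Ω = 26 × 10^3.
The second band gives digit 6 of the significand, and 6 is blue.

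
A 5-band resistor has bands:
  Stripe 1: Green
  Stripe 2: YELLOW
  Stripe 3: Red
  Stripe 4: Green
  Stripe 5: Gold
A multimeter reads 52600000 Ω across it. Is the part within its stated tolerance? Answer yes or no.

yes

Green → 5 (first significant figure)
Yellow → 4 (second significant figure)
Red → 2 (third significant figure)
Green → ×10^5 multiplier
Gold → ±5% tolerance
542 × 100000 = 54200000 Ω
Allowed range: 51490000 Ω to 56910000 Ω.
52600000 Ω lies inside that range.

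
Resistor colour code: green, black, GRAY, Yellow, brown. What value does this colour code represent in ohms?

Green → 5 (first significant figure)
Black → 0 (second significant figure)
Grey → 8 (third significant figure)
Yellow → ×10^4 multiplier
508 × 10000 = 5080000 Ω

5080000 Ω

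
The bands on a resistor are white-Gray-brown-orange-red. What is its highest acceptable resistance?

White → 9 (first significant figure)
Grey → 8 (second significant figure)
Brown → 1 (third significant figure)
Orange → ×10^3 multiplier
Red → ±2% tolerance
981 × 1000 = 981000 Ω
Highest = 981000 × (1 + 2/100) = 1000620 Ω.

1000620 Ω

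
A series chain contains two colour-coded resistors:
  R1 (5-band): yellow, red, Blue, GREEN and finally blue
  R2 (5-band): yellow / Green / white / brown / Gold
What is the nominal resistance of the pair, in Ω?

42604590 Ω

R1: yellow, red, blue → 426; green ×10^5 → 42600000 Ω.
R2: yellow, green, white → 459; brown ×10 → 4590 Ω.
Series: 42600000 + 4590 = 42604590 Ω.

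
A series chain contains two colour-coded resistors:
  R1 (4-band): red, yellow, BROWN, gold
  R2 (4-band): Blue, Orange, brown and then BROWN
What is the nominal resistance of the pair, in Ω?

870 Ω

R1: red, yellow → 24; brown ×10 → 240 Ω.
R2: blue, orange → 63; brown ×10 → 630 Ω.
Series: 240 + 630 = 870 Ω.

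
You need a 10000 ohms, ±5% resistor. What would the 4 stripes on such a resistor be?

10000 Ω = 10 × 10^3.
1 → brown
0 → black
Multiplier 10^3 → orange.
±5% tolerance → gold.

brown, black, orange, gold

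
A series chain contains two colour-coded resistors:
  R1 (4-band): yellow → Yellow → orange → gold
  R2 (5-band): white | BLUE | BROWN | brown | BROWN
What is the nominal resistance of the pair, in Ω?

R1: yellow, yellow → 44; orange ×10^3 → 44000 Ω.
R2: white, blue, brown → 961; brown ×10 → 9610 Ω.
Series: 44000 + 9610 = 53610 Ω.

53610 Ω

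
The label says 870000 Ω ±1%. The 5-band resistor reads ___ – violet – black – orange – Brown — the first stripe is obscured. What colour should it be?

grey

870000 Ω = 870 × 10^3.
The first band gives digit 8 of the significand, and 8 is grey.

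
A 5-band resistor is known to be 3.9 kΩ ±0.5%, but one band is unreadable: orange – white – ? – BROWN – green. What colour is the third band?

black

3900 Ω = 390 × 10^1.
The third band gives digit 0 of the significand, and 0 is black.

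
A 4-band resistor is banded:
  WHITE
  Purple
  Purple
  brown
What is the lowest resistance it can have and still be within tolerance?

White → 9 (first significant figure)
Violet → 7 (second significant figure)
Violet → ×10^7 multiplier
Brown → ±1% tolerance
97 × 10000000 = 970000000 Ω
Lowest = 970000000 × (1 − 1/100) = 960300000 Ω.

960300000 Ω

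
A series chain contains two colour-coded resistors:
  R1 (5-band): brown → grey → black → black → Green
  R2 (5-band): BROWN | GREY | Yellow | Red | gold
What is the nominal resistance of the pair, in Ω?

18580 Ω

R1: brown, grey, black → 180; black ×1 → 180 Ω.
R2: brown, grey, yellow → 184; red ×10^2 → 18400 Ω.
Series: 180 + 18400 = 18580 Ω.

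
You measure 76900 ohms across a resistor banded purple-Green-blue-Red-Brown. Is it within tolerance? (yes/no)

no

Violet → 7 (first significant figure)
Green → 5 (second significant figure)
Blue → 6 (third significant figure)
Red → ×10^2 multiplier
Brown → ±1% tolerance
756 × 100 = 75600 Ω
Allowed range: 74844 Ω to 76356 Ω.
76900 ohms lies outside that range.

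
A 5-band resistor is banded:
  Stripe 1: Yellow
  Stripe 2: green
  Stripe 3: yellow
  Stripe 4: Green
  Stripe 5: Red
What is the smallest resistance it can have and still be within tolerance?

44492000 Ω

Yellow → 4 (first significant figure)
Green → 5 (second significant figure)
Yellow → 4 (third significant figure)
Green → ×10^5 multiplier
Red → ±2% tolerance
454 × 100000 = 45400000 Ω
Smallest = 45400000 × (1 − 2/100) = 44492000 Ω.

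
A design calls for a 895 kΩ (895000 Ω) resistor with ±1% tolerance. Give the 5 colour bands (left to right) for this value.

grey, white, green, orange, brown

895000 Ω = 895 × 10^3.
8 → grey
9 → white
5 → green
Multiplier 10^3 → orange.
±1% tolerance → brown.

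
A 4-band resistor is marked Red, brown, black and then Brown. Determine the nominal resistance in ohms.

Red → 2 (first significant figure)
Brown → 1 (second significant figure)
Black → ×1 multiplier
21 × 1 = 21 Ω

21 Ω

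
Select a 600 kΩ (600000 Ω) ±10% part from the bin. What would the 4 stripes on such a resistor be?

600000 Ω = 60 × 10^4.
6 → blue
0 → black
Multiplier 10^4 → yellow.
±10% tolerance → silver.

blue, black, yellow, silver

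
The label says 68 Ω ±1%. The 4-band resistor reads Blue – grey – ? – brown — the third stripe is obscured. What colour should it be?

68 Ω = 68 × 10^0.
The third band is the multiplier, 10^0, which is black.

black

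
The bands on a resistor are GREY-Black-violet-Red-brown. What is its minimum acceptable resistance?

79893 Ω

Grey → 8 (first significant figure)
Black → 0 (second significant figure)
Violet → 7 (third significant figure)
Red → ×10^2 multiplier
Brown → ±1% tolerance
807 × 100 = 80700 Ω
Minimum = 80700 × (1 − 1/100) = 79893 Ω.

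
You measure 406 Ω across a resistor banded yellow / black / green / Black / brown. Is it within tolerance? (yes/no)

yes

Yellow → 4 (first significant figure)
Black → 0 (second significant figure)
Green → 5 (third significant figure)
Black → ×1 multiplier
Brown → ±1% tolerance
405 × 1 = 405 Ω
Allowed range: 400.95 Ω to 409.05 Ω.
406 Ω lies inside that range.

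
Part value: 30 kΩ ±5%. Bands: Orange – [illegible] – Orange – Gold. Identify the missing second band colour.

30000 Ω = 30 × 10^3.
The second band gives digit 0 of the significand, and 0 is black.

black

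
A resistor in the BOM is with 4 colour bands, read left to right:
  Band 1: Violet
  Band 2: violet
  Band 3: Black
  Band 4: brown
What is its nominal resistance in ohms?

Violet → 7 (first significant figure)
Violet → 7 (second significant figure)
Black → ×1 multiplier
77 × 1 = 77 Ω

77 Ω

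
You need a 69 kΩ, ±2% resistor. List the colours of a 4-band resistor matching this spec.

69000 Ω = 69 × 10^3.
6 → blue
9 → white
Multiplier 10^3 → orange.
±2% tolerance → red.

blue, white, orange, red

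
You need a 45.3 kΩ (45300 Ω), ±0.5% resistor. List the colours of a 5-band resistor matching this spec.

45300 Ω = 453 × 10^2.
4 → yellow
5 → green
3 → orange
Multiplier 10^2 → red.
±0.5% tolerance → green.

yellow, green, orange, red, green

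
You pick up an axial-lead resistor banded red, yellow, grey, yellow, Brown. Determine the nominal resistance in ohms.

Red → 2 (first significant figure)
Yellow → 4 (second significant figure)
Grey → 8 (third significant figure)
Yellow → ×10^4 multiplier
248 × 10000 = 2480000 Ω

2480000 Ω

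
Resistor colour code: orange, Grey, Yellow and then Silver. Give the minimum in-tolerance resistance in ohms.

Orange → 3 (first significant figure)
Grey → 8 (second significant figure)
Yellow → ×10^4 multiplier
Silver → ±10% tolerance
38 × 10000 = 380000 Ω
Minimum = 380000 × (1 − 10/100) = 342000 Ω.

342000 Ω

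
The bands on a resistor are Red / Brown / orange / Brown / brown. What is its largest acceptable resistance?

Red → 2 (first significant figure)
Brown → 1 (second significant figure)
Orange → 3 (third significant figure)
Brown → ×10 multiplier
Brown → ±1% tolerance
213 × 10 = 2130 Ω
Largest = 2130 × (1 + 1/100) = 2151.3 Ω.

2151.3 Ω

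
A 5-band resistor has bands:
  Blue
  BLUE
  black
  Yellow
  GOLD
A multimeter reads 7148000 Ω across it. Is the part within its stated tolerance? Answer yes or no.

no

Blue → 6 (first significant figure)
Blue → 6 (second significant figure)
Black → 0 (third significant figure)
Yellow → ×10^4 multiplier
Gold → ±5% tolerance
660 × 10000 = 6600000 Ω
Allowed range: 6270000 Ω to 6930000 Ω.
7148000 Ω lies outside that range.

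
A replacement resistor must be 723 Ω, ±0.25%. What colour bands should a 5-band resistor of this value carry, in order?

723 Ω = 723 × 10^0.
7 → violet
2 → red
3 → orange
Multiplier 10^0 → black.
±0.25% tolerance → blue.

violet, red, orange, black, blue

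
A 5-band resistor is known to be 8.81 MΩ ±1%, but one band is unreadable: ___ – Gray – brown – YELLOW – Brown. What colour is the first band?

grey

8810000 Ω = 881 × 10^4.
The first band gives digit 8 of the significand, and 8 is grey.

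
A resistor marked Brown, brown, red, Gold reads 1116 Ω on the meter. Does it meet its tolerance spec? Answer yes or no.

yes

Brown → 1 (first significant figure)
Brown → 1 (second significant figure)
Red → ×10^2 multiplier
Gold → ±5% tolerance
11 × 100 = 1100 Ω
Allowed range: 1045 Ω to 1155 Ω.
1116 Ω lies inside that range.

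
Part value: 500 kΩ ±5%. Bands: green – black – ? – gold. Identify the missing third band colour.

500000 Ω = 50 × 10^4.
The third band is the multiplier, 10^4, which is yellow.

yellow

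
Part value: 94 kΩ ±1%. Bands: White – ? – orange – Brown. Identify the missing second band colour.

yellow

94000 Ω = 94 × 10^3.
The second band gives digit 4 of the significand, and 4 is yellow.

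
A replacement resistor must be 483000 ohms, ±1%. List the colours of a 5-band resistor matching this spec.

483000 Ω = 483 × 10^3.
4 → yellow
8 → grey
3 → orange
Multiplier 10^3 → orange.
±1% tolerance → brown.

yellow, grey, orange, orange, brown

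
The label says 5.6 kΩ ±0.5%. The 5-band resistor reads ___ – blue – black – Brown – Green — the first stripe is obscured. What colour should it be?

green

5600 Ω = 560 × 10^1.
The first band gives digit 5 of the significand, and 5 is green.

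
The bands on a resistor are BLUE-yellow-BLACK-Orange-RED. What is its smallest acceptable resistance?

627200 Ω

Blue → 6 (first significant figure)
Yellow → 4 (second significant figure)
Black → 0 (third significant figure)
Orange → ×10^3 multiplier
Red → ±2% tolerance
640 × 1000 = 640000 Ω
Smallest = 640000 × (1 − 2/100) = 627200 Ω.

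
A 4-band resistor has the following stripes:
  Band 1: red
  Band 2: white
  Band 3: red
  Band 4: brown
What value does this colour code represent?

2900 Ω

Red → 2 (first significant figure)
White → 9 (second significant figure)
Red → ×10^2 multiplier
29 × 100 = 2900 Ω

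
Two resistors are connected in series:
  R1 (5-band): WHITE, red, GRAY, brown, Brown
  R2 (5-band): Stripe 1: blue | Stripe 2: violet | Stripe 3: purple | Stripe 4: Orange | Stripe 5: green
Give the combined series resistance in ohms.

R1: white, red, grey → 928; brown ×10 → 9280 Ω.
R2: blue, violet, violet → 677; orange ×10^3 → 677000 Ω.
Series: 9280 + 677000 = 686280 Ω.

686280 Ω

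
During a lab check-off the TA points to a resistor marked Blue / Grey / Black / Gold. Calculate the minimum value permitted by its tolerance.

64.6 Ω

Blue → 6 (first significant figure)
Grey → 8 (second significant figure)
Black → ×1 multiplier
Gold → ±5% tolerance
68 × 1 = 68 Ω
Minimum = 68 × (1 − 5/100) = 64.6 Ω.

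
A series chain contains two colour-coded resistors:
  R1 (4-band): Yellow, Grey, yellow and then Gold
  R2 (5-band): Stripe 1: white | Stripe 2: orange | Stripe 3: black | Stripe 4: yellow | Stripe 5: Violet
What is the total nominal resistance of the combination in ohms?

9780000 Ω

R1: yellow, grey → 48; yellow ×10^4 → 480000 Ω.
R2: white, orange, black → 930; yellow ×10^4 → 9300000 Ω.
Series: 480000 + 9300000 = 9780000 Ω.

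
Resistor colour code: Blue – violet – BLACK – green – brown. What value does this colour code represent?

Blue → 6 (first significant figure)
Violet → 7 (second significant figure)
Black → 0 (third significant figure)
Green → ×10^5 multiplier
670 × 100000 = 67000000 Ω

67000000 Ω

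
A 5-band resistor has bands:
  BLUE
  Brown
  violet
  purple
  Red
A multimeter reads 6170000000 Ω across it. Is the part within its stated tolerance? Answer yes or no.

Blue → 6 (first significant figure)
Brown → 1 (second significant figure)
Violet → 7 (third significant figure)
Violet → ×10^7 multiplier
Red → ±2% tolerance
617 × 10000000 = 6170000000 Ω
Allowed range: 6046600000 Ω to 6293400000 Ω.
6170000000 Ω lies inside that range.

yes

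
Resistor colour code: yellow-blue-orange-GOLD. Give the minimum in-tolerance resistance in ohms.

43700 Ω

Yellow → 4 (first significant figure)
Blue → 6 (second significant figure)
Orange → ×10^3 multiplier
Gold → ±5% tolerance
46 × 1000 = 46000 Ω
Minimum = 46000 × (1 − 5/100) = 43700 Ω.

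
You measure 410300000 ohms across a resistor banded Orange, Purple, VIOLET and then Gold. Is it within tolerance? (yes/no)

Orange → 3 (first significant figure)
Violet → 7 (second significant figure)
Violet → ×10^7 multiplier
Gold → ±5% tolerance
37 × 10000000 = 370000000 Ω
Allowed range: 351500000 Ω to 388500000 Ω.
410300000 ohms lies outside that range.

no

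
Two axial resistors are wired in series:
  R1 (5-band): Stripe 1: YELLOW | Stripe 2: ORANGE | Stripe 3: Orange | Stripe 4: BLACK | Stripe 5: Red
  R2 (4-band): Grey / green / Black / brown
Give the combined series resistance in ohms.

518 Ω

R1: yellow, orange, orange → 433; black ×1 → 433 Ω.
R2: grey, green → 85; black ×1 → 85 Ω.
Series: 433 + 85 = 518 Ω.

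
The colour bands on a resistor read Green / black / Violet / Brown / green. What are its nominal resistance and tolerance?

5070 Ω ±0.5%

Green → 5 (first significant figure)
Black → 0 (second significant figure)
Violet → 7 (third significant figure)
Brown → ×10 multiplier
Green → ±0.5% tolerance
507 × 10 = 5070 Ω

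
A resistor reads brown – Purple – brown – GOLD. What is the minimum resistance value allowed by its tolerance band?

Brown → 1 (first significant figure)
Violet → 7 (second significant figure)
Brown → ×10 multiplier
Gold → ±5% tolerance
17 × 10 = 170 Ω
Minimum = 170 × (1 − 5/100) = 161.5 Ω.

161.5 Ω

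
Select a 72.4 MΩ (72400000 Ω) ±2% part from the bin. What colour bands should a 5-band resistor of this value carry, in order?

72400000 Ω = 724 × 10^5.
7 → violet
2 → red
4 → yellow
Multiplier 10^5 → green.
±2% tolerance → red.

violet, red, yellow, green, red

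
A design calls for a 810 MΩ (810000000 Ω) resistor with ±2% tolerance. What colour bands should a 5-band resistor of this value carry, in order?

810000000 Ω = 810 × 10^6.
8 → grey
1 → brown
0 → black
Multiplier 10^6 → blue.
±2% tolerance → red.

grey, brown, black, blue, red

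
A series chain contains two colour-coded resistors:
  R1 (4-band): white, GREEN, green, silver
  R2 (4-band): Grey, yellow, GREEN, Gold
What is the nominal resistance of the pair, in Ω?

R1: white, green → 95; green ×10^5 → 9500000 Ω.
R2: grey, yellow → 84; green ×10^5 → 8400000 Ω.
Series: 9500000 + 8400000 = 17900000 Ω.

17900000 Ω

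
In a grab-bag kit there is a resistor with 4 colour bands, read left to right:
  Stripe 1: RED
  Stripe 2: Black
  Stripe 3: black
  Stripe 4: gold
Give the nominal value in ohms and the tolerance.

Red → 2 (first significant figure)
Black → 0 (second significant figure)
Black → ×1 multiplier
Gold → ±5% tolerance
20 × 1 = 20 Ω

20 Ω ±5%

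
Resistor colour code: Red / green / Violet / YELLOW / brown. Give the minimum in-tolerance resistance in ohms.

2544300 Ω

Red → 2 (first significant figure)
Green → 5 (second significant figure)
Violet → 7 (third significant figure)
Yellow → ×10^4 multiplier
Brown → ±1% tolerance
257 × 10000 = 2570000 Ω
Minimum = 2570000 × (1 − 1/100) = 2544300 Ω.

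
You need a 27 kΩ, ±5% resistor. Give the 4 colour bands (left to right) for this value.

red, violet, orange, gold

27000 Ω = 27 × 10^3.
2 → red
7 → violet
Multiplier 10^3 → orange.
±5% tolerance → gold.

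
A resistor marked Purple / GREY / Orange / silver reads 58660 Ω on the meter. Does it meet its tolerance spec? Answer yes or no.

no

Violet → 7 (first significant figure)
Grey → 8 (second significant figure)
Orange → ×10^3 multiplier
Silver → ±10% tolerance
78 × 1000 = 78000 Ω
Allowed range: 70200 Ω to 85800 Ω.
58660 Ω lies outside that range.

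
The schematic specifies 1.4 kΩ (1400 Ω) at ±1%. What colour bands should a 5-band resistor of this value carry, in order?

1400 Ω = 140 × 10^1.
1 → brown
4 → yellow
0 → black
Multiplier 10^1 → brown.
±1% tolerance → brown.

brown, yellow, black, brown, brown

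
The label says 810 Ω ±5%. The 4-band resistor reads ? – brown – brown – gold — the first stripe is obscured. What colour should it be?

810 Ω = 81 × 10^1.
The first band gives digit 8 of the significand, and 8 is grey.

grey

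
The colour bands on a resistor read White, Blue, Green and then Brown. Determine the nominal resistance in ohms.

9600000 Ω

White → 9 (first significant figure)
Blue → 6 (second significant figure)
Green → ×10^5 multiplier
96 × 100000 = 9600000 Ω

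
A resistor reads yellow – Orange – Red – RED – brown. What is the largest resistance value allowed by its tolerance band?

43632 Ω

Yellow → 4 (first significant figure)
Orange → 3 (second significant figure)
Red → 2 (third significant figure)
Red → ×10^2 multiplier
Brown → ±1% tolerance
432 × 100 = 43200 Ω
Largest = 43200 × (1 + 1/100) = 43632 Ω.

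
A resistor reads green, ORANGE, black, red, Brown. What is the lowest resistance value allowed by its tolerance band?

52470 Ω

Green → 5 (first significant figure)
Orange → 3 (second significant figure)
Black → 0 (third significant figure)
Red → ×10^2 multiplier
Brown → ±1% tolerance
530 × 100 = 53000 Ω
Lowest = 53000 × (1 − 1/100) = 52470 Ω.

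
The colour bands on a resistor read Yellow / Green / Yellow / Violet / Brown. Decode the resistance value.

4540000000 Ω

Yellow → 4 (first significant figure)
Green → 5 (second significant figure)
Yellow → 4 (third significant figure)
Violet → ×10^7 multiplier
454 × 10000000 = 4540000000 Ω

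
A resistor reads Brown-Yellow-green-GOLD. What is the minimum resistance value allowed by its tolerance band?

Brown → 1 (first significant figure)
Yellow → 4 (second significant figure)
Green → ×10^5 multiplier
Gold → ±5% tolerance
14 × 100000 = 1400000 Ω
Minimum = 1400000 × (1 − 5/100) = 1330000 Ω.

1330000 Ω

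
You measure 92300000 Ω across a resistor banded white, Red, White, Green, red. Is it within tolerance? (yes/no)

White → 9 (first significant figure)
Red → 2 (second significant figure)
White → 9 (third significant figure)
Green → ×10^5 multiplier
Red → ±2% tolerance
929 × 100000 = 92900000 Ω
Allowed range: 91042000 Ω to 94758000 Ω.
92300000 Ω lies inside that range.

yes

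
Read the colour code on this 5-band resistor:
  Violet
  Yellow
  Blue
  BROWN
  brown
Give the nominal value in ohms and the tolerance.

7460 Ω ±1%

Violet → 7 (first significant figure)
Yellow → 4 (second significant figure)
Blue → 6 (third significant figure)
Brown → ×10 multiplier
Brown → ±1% tolerance
746 × 10 = 7460 Ω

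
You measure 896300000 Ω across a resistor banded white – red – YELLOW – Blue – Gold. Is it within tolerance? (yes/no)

White → 9 (first significant figure)
Red → 2 (second significant figure)
Yellow → 4 (third significant figure)
Blue → ×10^6 multiplier
Gold → ±5% tolerance
924 × 1000000 = 924000000 Ω
Allowed range: 877800000 Ω to 970200000 Ω.
896300000 Ω lies inside that range.

yes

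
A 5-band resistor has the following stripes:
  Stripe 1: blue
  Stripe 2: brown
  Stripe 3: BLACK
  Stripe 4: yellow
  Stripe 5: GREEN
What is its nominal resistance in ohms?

6100000 Ω

Blue → 6 (first significant figure)
Brown → 1 (second significant figure)
Black → 0 (third significant figure)
Yellow → ×10^4 multiplier
610 × 10000 = 6100000 Ω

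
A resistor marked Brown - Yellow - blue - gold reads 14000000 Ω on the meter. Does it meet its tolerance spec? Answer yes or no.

Brown → 1 (first significant figure)
Yellow → 4 (second significant figure)
Blue → ×10^6 multiplier
Gold → ±5% tolerance
14 × 1000000 = 14000000 Ω
Allowed range: 13300000 Ω to 14700000 Ω.
14000000 Ω lies inside that range.

yes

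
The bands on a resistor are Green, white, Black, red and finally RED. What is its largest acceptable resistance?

60180 Ω

Green → 5 (first significant figure)
White → 9 (second significant figure)
Black → 0 (third significant figure)
Red → ×10^2 multiplier
Red → ±2% tolerance
590 × 100 = 59000 Ω
Largest = 59000 × (1 + 2/100) = 60180 Ω.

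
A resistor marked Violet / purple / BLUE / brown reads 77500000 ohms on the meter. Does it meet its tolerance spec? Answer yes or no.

yes

Violet → 7 (first significant figure)
Violet → 7 (second significant figure)
Blue → ×10^6 multiplier
Brown → ±1% tolerance
77 × 1000000 = 77000000 Ω
Allowed range: 76230000 Ω to 77770000 Ω.
77500000 ohms lies inside that range.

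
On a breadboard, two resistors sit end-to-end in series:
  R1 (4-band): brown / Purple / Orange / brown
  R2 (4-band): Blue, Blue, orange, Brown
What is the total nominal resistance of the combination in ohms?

R1: brown, violet → 17; orange ×10^3 → 17000 Ω.
R2: blue, blue → 66; orange ×10^3 → 66000 Ω.
Series: 17000 + 66000 = 83000 Ω.

83000 Ω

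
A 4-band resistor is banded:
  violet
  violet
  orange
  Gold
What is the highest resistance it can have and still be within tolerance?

80850 Ω

Violet → 7 (first significant figure)
Violet → 7 (second significant figure)
Orange → ×10^3 multiplier
Gold → ±5% tolerance
77 × 1000 = 77000 Ω
Highest = 77000 × (1 + 5/100) = 80850 Ω.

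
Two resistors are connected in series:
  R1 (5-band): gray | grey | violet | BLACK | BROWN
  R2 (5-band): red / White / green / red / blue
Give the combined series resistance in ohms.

R1: grey, grey, violet → 887; black ×1 → 887 Ω.
R2: red, white, green → 295; red ×10^2 → 29500 Ω.
Series: 887 + 29500 = 30387 Ω.

30387 Ω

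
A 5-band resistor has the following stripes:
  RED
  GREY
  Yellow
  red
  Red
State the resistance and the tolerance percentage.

Red → 2 (first significant figure)
Grey → 8 (second significant figure)
Yellow → 4 (third significant figure)
Red → ×10^2 multiplier
Red → ±2% tolerance
284 × 100 = 28400 Ω

28400 Ω ±2%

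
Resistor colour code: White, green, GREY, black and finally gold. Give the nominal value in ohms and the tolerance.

958 Ω ±5%

White → 9 (first significant figure)
Green → 5 (second significant figure)
Grey → 8 (third significant figure)
Black → ×1 multiplier
Gold → ±5% tolerance
958 × 1 = 958 Ω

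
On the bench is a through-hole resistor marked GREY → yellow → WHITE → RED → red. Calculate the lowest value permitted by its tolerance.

Grey → 8 (first significant figure)
Yellow → 4 (second significant figure)
White → 9 (third significant figure)
Red → ×10^2 multiplier
Red → ±2% tolerance
849 × 100 = 84900 Ω
Lowest = 84900 × (1 − 2/100) = 83202 Ω.

83202 Ω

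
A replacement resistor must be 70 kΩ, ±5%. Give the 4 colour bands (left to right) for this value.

violet, black, orange, gold

70000 Ω = 70 × 10^3.
7 → violet
0 → black
Multiplier 10^3 → orange.
±5% tolerance → gold.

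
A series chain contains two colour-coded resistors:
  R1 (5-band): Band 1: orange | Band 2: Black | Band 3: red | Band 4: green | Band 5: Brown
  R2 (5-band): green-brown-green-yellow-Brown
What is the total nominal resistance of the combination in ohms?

35350000 Ω

R1: orange, black, red → 302; green ×10^5 → 30200000 Ω.
R2: green, brown, green → 515; yellow ×10^4 → 5150000 Ω.
Series: 30200000 + 5150000 = 35350000 Ω.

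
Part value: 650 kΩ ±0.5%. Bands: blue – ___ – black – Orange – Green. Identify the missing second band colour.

650000 Ω = 650 × 10^3.
The second band gives digit 5 of the significand, and 5 is green.

green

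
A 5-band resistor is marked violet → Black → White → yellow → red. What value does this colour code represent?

7090000 Ω

Violet → 7 (first significant figure)
Black → 0 (second significant figure)
White → 9 (third significant figure)
Yellow → ×10^4 multiplier
709 × 10000 = 7090000 Ω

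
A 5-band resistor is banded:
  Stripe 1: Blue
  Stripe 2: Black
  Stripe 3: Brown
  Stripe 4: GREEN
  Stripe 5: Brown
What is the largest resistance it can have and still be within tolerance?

Blue → 6 (first significant figure)
Black → 0 (second significant figure)
Brown → 1 (third significant figure)
Green → ×10^5 multiplier
Brown → ±1% tolerance
601 × 100000 = 60100000 Ω
Largest = 60100000 × (1 + 1/100) = 60701000 Ω.

60701000 Ω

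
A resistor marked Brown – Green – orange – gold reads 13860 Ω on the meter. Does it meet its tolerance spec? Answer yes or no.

Brown → 1 (first significant figure)
Green → 5 (second significant figure)
Orange → ×10^3 multiplier
Gold → ±5% tolerance
15 × 1000 = 15000 Ω
Allowed range: 14250 Ω to 15750 Ω.
13860 Ω lies outside that range.

no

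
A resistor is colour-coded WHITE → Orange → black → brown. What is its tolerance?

The last band, brown, is the tolerance band.
Brown corresponds to ±1%.

±1%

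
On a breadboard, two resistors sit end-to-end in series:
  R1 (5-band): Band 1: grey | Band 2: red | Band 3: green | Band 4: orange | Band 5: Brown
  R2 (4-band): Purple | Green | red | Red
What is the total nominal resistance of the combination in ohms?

R1: grey, red, green → 825; orange ×10^3 → 825000 Ω.
R2: violet, green → 75; red ×10^2 → 7500 Ω.
Series: 825000 + 7500 = 832500 Ω.

832500 Ω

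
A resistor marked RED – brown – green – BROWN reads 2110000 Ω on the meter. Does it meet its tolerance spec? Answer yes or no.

yes

Red → 2 (first significant figure)
Brown → 1 (second significant figure)
Green → ×10^5 multiplier
Brown → ±1% tolerance
21 × 100000 = 2100000 Ω
Allowed range: 2079000 Ω to 2121000 Ω.
2110000 Ω lies inside that range.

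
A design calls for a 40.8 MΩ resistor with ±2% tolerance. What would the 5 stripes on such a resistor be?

yellow, black, grey, green, red

40800000 Ω = 408 × 10^5.
4 → yellow
0 → black
8 → grey
Multiplier 10^5 → green.
±2% tolerance → red.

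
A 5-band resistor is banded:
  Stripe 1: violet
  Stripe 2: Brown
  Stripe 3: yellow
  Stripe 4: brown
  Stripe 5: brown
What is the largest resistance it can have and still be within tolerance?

Violet → 7 (first significant figure)
Brown → 1 (second significant figure)
Yellow → 4 (third significant figure)
Brown → ×10 multiplier
Brown → ±1% tolerance
714 × 10 = 7140 Ω
Largest = 7140 × (1 + 1/100) = 7211.4 Ω.

7211.4 Ω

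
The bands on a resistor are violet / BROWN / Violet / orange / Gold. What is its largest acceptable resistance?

752850 Ω

Violet → 7 (first significant figure)
Brown → 1 (second significant figure)
Violet → 7 (third significant figure)
Orange → ×10^3 multiplier
Gold → ±5% tolerance
717 × 1000 = 717000 Ω
Largest = 717000 × (1 + 5/100) = 752850 Ω.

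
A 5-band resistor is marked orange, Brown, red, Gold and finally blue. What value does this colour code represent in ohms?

31.2 Ω

Orange → 3 (first significant figure)
Brown → 1 (second significant figure)
Red → 2 (third significant figure)
Gold → ×0.1 multiplier
312 × 0.1 = 31.2 Ω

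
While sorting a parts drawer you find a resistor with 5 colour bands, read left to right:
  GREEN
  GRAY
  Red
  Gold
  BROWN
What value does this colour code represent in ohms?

58.2 Ω

Green → 5 (first significant figure)
Grey → 8 (second significant figure)
Red → 2 (third significant figure)
Gold → ×0.1 multiplier
582 × 0.1 = 58.2 Ω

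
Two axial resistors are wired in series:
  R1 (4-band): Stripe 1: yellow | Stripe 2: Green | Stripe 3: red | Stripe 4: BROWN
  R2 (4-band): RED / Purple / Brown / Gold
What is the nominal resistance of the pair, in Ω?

R1: yellow, green → 45; red ×10^2 → 4500 Ω.
R2: red, violet → 27; brown ×10 → 270 Ω.
Series: 4500 + 270 = 4770 Ω.

4770 Ω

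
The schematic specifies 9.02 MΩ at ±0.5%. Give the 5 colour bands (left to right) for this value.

9020000 Ω = 902 × 10^4.
9 → white
0 → black
2 → red
Multiplier 10^4 → yellow.
±0.5% tolerance → green.

white, black, red, yellow, green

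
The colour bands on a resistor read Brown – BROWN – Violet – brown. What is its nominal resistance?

Brown → 1 (first significant figure)
Brown → 1 (second significant figure)
Violet → ×10^7 multiplier
11 × 10000000 = 110000000 Ω

110000000 Ω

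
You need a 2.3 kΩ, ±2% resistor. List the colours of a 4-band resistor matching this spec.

2300 Ω = 23 × 10^2.
2 → red
3 → orange
Multiplier 10^2 → red.
±2% tolerance → red.

red, orange, red, red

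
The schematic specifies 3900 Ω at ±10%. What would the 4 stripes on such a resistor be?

3900 Ω = 39 × 10^2.
3 → orange
9 → white
Multiplier 10^2 → red.
±10% tolerance → silver.

orange, white, red, silver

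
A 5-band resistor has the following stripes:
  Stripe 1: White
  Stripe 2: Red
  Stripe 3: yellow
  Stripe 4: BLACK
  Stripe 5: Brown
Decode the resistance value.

White → 9 (first significant figure)
Red → 2 (second significant figure)
Yellow → 4 (third significant figure)
Black → ×1 multiplier
924 × 1 = 924 Ω

924 Ω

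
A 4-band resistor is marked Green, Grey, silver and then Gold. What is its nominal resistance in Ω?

0.58 Ω

Green → 5 (first significant figure)
Grey → 8 (second significant figure)
Silver → ×0.01 multiplier
58 × 0.01 = 0.58 Ω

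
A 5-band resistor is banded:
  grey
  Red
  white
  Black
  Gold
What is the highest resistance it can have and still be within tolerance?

Grey → 8 (first significant figure)
Red → 2 (second significant figure)
White → 9 (third significant figure)
Black → ×1 multiplier
Gold → ±5% tolerance
829 × 1 = 829 Ω
Highest = 829 × (1 + 5/100) = 870.45 Ω.

870.45 Ω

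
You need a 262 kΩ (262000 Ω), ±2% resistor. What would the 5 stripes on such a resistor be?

262000 Ω = 262 × 10^3.
2 → red
6 → blue
2 → red
Multiplier 10^3 → orange.
±2% tolerance → red.

red, blue, red, orange, red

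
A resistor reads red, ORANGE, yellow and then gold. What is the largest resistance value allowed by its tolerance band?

241500 Ω

Red → 2 (first significant figure)
Orange → 3 (second significant figure)
Yellow → ×10^4 multiplier
Gold → ±5% tolerance
23 × 10000 = 230000 Ω
Largest = 230000 × (1 + 5/100) = 241500 Ω.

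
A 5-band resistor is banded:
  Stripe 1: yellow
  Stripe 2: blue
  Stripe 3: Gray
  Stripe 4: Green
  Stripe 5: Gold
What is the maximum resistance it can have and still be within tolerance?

Yellow → 4 (first significant figure)
Blue → 6 (second significant figure)
Grey → 8 (third significant figure)
Green → ×10^5 multiplier
Gold → ±5% tolerance
468 × 100000 = 46800000 Ω
Maximum = 46800000 × (1 + 5/100) = 49140000 Ω.

49140000 Ω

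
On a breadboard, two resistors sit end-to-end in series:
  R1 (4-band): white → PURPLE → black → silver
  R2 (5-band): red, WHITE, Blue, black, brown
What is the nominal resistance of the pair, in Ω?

R1: white, violet → 97; black ×1 → 97 Ω.
R2: red, white, blue → 296; black ×1 → 296 Ω.
Series: 97 + 296 = 393 Ω.

393 Ω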